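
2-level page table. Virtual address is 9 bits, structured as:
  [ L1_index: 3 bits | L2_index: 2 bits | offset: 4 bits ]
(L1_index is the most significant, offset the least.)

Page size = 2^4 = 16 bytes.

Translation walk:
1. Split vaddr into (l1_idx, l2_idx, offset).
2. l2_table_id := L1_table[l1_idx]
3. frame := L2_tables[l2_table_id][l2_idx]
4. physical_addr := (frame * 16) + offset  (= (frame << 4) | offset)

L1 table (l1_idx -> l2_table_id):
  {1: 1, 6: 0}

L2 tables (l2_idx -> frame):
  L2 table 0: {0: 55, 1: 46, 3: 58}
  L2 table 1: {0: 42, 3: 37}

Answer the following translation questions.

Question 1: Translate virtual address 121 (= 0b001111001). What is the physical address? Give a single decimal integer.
vaddr = 121 = 0b001111001
Split: l1_idx=1, l2_idx=3, offset=9
L1[1] = 1
L2[1][3] = 37
paddr = 37 * 16 + 9 = 601

Answer: 601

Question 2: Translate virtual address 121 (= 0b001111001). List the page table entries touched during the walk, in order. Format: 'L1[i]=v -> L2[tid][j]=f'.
Answer: L1[1]=1 -> L2[1][3]=37

Derivation:
vaddr = 121 = 0b001111001
Split: l1_idx=1, l2_idx=3, offset=9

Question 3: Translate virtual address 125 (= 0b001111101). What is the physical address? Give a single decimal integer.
Answer: 605

Derivation:
vaddr = 125 = 0b001111101
Split: l1_idx=1, l2_idx=3, offset=13
L1[1] = 1
L2[1][3] = 37
paddr = 37 * 16 + 13 = 605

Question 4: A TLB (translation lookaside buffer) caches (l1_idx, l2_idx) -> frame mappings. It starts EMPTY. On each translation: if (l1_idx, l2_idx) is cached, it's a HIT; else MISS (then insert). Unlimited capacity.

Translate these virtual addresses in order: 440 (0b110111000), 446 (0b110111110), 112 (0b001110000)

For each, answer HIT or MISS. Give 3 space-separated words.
vaddr=440: (6,3) not in TLB -> MISS, insert
vaddr=446: (6,3) in TLB -> HIT
vaddr=112: (1,3) not in TLB -> MISS, insert

Answer: MISS HIT MISS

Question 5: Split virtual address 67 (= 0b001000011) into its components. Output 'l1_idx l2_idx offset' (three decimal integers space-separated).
vaddr = 67 = 0b001000011
  top 3 bits -> l1_idx = 1
  next 2 bits -> l2_idx = 0
  bottom 4 bits -> offset = 3

Answer: 1 0 3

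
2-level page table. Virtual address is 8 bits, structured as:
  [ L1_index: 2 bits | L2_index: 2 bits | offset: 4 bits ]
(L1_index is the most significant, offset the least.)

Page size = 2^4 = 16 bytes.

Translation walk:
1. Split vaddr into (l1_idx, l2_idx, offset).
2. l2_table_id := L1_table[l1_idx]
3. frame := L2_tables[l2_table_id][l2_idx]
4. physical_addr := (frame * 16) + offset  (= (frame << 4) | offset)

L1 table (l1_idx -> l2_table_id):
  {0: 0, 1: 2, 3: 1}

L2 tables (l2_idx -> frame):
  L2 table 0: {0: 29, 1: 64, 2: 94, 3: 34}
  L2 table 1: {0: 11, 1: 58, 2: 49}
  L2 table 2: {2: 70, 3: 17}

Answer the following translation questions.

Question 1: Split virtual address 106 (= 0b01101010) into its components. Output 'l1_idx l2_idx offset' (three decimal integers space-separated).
vaddr = 106 = 0b01101010
  top 2 bits -> l1_idx = 1
  next 2 bits -> l2_idx = 2
  bottom 4 bits -> offset = 10

Answer: 1 2 10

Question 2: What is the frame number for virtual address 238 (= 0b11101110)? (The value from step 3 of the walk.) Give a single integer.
Answer: 49

Derivation:
vaddr = 238: l1_idx=3, l2_idx=2
L1[3] = 1; L2[1][2] = 49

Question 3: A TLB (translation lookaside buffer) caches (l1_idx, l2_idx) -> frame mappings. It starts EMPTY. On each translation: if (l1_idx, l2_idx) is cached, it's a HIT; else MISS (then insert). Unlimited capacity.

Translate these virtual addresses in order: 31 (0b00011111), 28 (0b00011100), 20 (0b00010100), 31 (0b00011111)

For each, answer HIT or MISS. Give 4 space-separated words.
vaddr=31: (0,1) not in TLB -> MISS, insert
vaddr=28: (0,1) in TLB -> HIT
vaddr=20: (0,1) in TLB -> HIT
vaddr=31: (0,1) in TLB -> HIT

Answer: MISS HIT HIT HIT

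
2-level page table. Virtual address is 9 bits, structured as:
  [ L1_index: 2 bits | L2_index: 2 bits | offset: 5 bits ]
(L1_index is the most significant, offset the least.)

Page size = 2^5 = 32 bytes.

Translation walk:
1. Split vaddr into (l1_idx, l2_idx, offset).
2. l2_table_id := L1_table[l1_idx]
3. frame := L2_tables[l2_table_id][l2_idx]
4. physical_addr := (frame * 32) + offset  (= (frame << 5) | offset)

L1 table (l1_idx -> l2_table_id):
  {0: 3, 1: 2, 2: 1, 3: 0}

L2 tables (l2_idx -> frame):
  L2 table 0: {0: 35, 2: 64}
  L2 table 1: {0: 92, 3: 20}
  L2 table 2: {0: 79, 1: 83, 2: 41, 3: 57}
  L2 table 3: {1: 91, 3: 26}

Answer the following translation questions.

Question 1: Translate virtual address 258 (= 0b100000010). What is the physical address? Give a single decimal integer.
vaddr = 258 = 0b100000010
Split: l1_idx=2, l2_idx=0, offset=2
L1[2] = 1
L2[1][0] = 92
paddr = 92 * 32 + 2 = 2946

Answer: 2946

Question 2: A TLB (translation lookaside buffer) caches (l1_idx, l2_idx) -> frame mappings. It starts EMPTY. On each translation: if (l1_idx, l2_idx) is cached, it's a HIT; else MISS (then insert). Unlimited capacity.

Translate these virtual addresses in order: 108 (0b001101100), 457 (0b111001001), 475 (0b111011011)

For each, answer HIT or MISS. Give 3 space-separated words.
Answer: MISS MISS HIT

Derivation:
vaddr=108: (0,3) not in TLB -> MISS, insert
vaddr=457: (3,2) not in TLB -> MISS, insert
vaddr=475: (3,2) in TLB -> HIT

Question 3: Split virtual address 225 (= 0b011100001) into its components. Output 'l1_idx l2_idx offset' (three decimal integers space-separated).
Answer: 1 3 1

Derivation:
vaddr = 225 = 0b011100001
  top 2 bits -> l1_idx = 1
  next 2 bits -> l2_idx = 3
  bottom 5 bits -> offset = 1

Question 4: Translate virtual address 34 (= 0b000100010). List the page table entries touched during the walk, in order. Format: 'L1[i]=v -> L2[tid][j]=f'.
vaddr = 34 = 0b000100010
Split: l1_idx=0, l2_idx=1, offset=2

Answer: L1[0]=3 -> L2[3][1]=91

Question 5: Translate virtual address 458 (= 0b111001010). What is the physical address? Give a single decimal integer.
vaddr = 458 = 0b111001010
Split: l1_idx=3, l2_idx=2, offset=10
L1[3] = 0
L2[0][2] = 64
paddr = 64 * 32 + 10 = 2058

Answer: 2058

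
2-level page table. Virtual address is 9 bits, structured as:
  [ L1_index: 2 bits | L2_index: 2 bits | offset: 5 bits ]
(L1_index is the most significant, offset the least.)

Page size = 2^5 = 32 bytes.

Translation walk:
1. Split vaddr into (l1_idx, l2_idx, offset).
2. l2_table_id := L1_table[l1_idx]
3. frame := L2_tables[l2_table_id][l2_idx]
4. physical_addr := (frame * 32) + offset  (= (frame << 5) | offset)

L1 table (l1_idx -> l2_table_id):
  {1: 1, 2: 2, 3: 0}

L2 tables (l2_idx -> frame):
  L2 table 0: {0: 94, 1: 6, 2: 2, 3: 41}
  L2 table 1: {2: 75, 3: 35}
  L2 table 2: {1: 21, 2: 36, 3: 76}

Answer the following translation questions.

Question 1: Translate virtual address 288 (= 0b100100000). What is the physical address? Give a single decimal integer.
vaddr = 288 = 0b100100000
Split: l1_idx=2, l2_idx=1, offset=0
L1[2] = 2
L2[2][1] = 21
paddr = 21 * 32 + 0 = 672

Answer: 672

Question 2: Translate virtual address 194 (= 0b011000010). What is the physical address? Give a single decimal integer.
vaddr = 194 = 0b011000010
Split: l1_idx=1, l2_idx=2, offset=2
L1[1] = 1
L2[1][2] = 75
paddr = 75 * 32 + 2 = 2402

Answer: 2402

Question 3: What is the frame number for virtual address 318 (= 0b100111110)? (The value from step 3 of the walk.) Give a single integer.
Answer: 21

Derivation:
vaddr = 318: l1_idx=2, l2_idx=1
L1[2] = 2; L2[2][1] = 21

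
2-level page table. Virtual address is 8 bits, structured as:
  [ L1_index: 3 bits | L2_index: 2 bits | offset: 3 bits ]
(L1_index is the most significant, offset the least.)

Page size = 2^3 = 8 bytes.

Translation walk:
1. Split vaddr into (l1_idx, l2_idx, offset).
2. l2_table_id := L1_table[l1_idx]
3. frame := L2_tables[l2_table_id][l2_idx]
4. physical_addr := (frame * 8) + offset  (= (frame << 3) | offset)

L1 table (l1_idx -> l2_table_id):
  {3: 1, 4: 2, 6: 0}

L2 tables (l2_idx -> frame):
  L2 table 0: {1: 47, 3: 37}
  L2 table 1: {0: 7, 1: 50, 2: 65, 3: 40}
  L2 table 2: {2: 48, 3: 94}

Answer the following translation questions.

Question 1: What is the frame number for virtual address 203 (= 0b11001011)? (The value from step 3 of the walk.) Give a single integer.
vaddr = 203: l1_idx=6, l2_idx=1
L1[6] = 0; L2[0][1] = 47

Answer: 47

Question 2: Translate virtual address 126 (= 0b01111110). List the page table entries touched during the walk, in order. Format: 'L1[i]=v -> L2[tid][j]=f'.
Answer: L1[3]=1 -> L2[1][3]=40

Derivation:
vaddr = 126 = 0b01111110
Split: l1_idx=3, l2_idx=3, offset=6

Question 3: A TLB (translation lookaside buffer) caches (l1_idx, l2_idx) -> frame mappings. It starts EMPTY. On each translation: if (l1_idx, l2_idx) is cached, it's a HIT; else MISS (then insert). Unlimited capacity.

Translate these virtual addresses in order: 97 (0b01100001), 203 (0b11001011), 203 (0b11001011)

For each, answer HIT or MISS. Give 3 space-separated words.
vaddr=97: (3,0) not in TLB -> MISS, insert
vaddr=203: (6,1) not in TLB -> MISS, insert
vaddr=203: (6,1) in TLB -> HIT

Answer: MISS MISS HIT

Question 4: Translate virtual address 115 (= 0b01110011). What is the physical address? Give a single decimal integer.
vaddr = 115 = 0b01110011
Split: l1_idx=3, l2_idx=2, offset=3
L1[3] = 1
L2[1][2] = 65
paddr = 65 * 8 + 3 = 523

Answer: 523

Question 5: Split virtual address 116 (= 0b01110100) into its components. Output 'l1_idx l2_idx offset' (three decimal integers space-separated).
Answer: 3 2 4

Derivation:
vaddr = 116 = 0b01110100
  top 3 bits -> l1_idx = 3
  next 2 bits -> l2_idx = 2
  bottom 3 bits -> offset = 4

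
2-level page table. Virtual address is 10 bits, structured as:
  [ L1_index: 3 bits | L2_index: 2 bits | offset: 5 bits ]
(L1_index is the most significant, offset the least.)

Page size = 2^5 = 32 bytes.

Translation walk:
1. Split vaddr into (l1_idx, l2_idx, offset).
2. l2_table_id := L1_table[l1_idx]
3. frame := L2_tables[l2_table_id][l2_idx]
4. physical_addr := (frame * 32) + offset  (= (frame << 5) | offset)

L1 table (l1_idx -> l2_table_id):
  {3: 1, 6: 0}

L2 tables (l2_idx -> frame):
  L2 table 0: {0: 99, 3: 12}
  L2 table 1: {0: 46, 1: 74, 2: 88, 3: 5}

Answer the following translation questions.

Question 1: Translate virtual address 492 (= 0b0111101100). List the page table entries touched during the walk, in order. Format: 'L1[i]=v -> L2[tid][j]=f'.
vaddr = 492 = 0b0111101100
Split: l1_idx=3, l2_idx=3, offset=12

Answer: L1[3]=1 -> L2[1][3]=5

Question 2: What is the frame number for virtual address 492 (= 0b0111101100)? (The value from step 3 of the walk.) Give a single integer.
vaddr = 492: l1_idx=3, l2_idx=3
L1[3] = 1; L2[1][3] = 5

Answer: 5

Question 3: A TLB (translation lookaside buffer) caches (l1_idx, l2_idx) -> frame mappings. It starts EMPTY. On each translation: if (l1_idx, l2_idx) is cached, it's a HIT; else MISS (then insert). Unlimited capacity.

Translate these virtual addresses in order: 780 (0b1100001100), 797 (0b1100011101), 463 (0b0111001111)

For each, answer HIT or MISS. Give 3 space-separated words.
vaddr=780: (6,0) not in TLB -> MISS, insert
vaddr=797: (6,0) in TLB -> HIT
vaddr=463: (3,2) not in TLB -> MISS, insert

Answer: MISS HIT MISS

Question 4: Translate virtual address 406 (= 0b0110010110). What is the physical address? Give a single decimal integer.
vaddr = 406 = 0b0110010110
Split: l1_idx=3, l2_idx=0, offset=22
L1[3] = 1
L2[1][0] = 46
paddr = 46 * 32 + 22 = 1494

Answer: 1494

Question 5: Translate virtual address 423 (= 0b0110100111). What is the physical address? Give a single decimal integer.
vaddr = 423 = 0b0110100111
Split: l1_idx=3, l2_idx=1, offset=7
L1[3] = 1
L2[1][1] = 74
paddr = 74 * 32 + 7 = 2375

Answer: 2375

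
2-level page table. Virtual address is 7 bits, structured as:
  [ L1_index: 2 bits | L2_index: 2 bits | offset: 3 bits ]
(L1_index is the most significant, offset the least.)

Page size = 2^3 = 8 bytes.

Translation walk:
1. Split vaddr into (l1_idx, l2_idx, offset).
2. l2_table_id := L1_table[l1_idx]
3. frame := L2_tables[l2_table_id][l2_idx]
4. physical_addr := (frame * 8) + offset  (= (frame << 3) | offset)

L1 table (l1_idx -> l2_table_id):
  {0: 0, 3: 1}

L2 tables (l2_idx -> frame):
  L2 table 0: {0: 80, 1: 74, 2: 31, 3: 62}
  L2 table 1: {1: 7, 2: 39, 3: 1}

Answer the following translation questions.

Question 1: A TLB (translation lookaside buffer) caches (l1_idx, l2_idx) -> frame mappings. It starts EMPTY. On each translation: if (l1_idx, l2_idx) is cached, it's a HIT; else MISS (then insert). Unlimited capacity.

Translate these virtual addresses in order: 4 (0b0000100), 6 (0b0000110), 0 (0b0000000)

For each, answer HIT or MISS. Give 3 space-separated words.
vaddr=4: (0,0) not in TLB -> MISS, insert
vaddr=6: (0,0) in TLB -> HIT
vaddr=0: (0,0) in TLB -> HIT

Answer: MISS HIT HIT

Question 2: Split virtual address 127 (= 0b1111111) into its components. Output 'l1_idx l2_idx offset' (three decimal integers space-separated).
vaddr = 127 = 0b1111111
  top 2 bits -> l1_idx = 3
  next 2 bits -> l2_idx = 3
  bottom 3 bits -> offset = 7

Answer: 3 3 7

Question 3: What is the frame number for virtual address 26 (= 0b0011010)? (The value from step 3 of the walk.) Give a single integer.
Answer: 62

Derivation:
vaddr = 26: l1_idx=0, l2_idx=3
L1[0] = 0; L2[0][3] = 62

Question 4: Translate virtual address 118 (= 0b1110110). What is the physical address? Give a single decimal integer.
vaddr = 118 = 0b1110110
Split: l1_idx=3, l2_idx=2, offset=6
L1[3] = 1
L2[1][2] = 39
paddr = 39 * 8 + 6 = 318

Answer: 318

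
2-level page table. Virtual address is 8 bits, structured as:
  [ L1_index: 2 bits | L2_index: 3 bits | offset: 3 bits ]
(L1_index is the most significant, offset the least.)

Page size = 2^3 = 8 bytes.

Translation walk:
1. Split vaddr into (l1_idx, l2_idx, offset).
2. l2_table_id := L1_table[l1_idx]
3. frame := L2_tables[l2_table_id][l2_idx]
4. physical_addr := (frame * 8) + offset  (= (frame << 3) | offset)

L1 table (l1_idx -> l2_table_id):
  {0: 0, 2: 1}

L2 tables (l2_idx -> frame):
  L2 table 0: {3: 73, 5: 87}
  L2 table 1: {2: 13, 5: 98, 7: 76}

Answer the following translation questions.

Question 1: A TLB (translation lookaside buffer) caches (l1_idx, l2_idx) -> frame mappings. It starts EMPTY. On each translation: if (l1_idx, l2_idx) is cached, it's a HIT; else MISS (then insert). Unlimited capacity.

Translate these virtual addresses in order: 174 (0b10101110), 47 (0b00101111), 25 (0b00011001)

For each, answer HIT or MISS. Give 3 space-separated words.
vaddr=174: (2,5) not in TLB -> MISS, insert
vaddr=47: (0,5) not in TLB -> MISS, insert
vaddr=25: (0,3) not in TLB -> MISS, insert

Answer: MISS MISS MISS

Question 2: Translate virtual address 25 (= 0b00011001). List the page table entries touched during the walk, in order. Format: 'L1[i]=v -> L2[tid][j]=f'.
Answer: L1[0]=0 -> L2[0][3]=73

Derivation:
vaddr = 25 = 0b00011001
Split: l1_idx=0, l2_idx=3, offset=1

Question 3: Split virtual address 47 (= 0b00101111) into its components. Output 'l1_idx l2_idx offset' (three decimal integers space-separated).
vaddr = 47 = 0b00101111
  top 2 bits -> l1_idx = 0
  next 3 bits -> l2_idx = 5
  bottom 3 bits -> offset = 7

Answer: 0 5 7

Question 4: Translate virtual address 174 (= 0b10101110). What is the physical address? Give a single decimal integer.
Answer: 790

Derivation:
vaddr = 174 = 0b10101110
Split: l1_idx=2, l2_idx=5, offset=6
L1[2] = 1
L2[1][5] = 98
paddr = 98 * 8 + 6 = 790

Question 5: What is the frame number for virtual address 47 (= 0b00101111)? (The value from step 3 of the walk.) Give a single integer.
vaddr = 47: l1_idx=0, l2_idx=5
L1[0] = 0; L2[0][5] = 87

Answer: 87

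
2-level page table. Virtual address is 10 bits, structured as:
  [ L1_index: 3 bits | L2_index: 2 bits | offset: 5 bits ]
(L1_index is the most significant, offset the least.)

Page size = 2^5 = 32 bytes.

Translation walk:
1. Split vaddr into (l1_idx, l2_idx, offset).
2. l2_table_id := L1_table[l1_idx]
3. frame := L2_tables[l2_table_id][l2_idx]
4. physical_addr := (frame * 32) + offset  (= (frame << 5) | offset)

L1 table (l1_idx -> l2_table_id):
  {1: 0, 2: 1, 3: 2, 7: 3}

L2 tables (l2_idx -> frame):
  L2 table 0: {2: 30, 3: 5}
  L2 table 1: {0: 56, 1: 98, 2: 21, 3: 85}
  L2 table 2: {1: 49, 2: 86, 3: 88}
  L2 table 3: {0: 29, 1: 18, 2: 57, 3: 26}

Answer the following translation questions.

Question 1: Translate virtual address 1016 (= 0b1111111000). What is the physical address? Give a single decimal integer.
Answer: 856

Derivation:
vaddr = 1016 = 0b1111111000
Split: l1_idx=7, l2_idx=3, offset=24
L1[7] = 3
L2[3][3] = 26
paddr = 26 * 32 + 24 = 856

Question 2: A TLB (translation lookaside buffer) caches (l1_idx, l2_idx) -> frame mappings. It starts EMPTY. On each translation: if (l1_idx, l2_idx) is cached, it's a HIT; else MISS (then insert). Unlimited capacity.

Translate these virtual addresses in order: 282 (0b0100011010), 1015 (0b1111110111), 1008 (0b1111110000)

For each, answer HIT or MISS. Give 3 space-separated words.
vaddr=282: (2,0) not in TLB -> MISS, insert
vaddr=1015: (7,3) not in TLB -> MISS, insert
vaddr=1008: (7,3) in TLB -> HIT

Answer: MISS MISS HIT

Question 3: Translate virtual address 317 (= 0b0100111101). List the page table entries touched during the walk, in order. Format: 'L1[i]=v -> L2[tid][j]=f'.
vaddr = 317 = 0b0100111101
Split: l1_idx=2, l2_idx=1, offset=29

Answer: L1[2]=1 -> L2[1][1]=98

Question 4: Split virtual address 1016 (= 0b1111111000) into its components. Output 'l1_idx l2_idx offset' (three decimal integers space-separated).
Answer: 7 3 24

Derivation:
vaddr = 1016 = 0b1111111000
  top 3 bits -> l1_idx = 7
  next 2 bits -> l2_idx = 3
  bottom 5 bits -> offset = 24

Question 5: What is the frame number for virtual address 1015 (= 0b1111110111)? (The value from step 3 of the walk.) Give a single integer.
vaddr = 1015: l1_idx=7, l2_idx=3
L1[7] = 3; L2[3][3] = 26

Answer: 26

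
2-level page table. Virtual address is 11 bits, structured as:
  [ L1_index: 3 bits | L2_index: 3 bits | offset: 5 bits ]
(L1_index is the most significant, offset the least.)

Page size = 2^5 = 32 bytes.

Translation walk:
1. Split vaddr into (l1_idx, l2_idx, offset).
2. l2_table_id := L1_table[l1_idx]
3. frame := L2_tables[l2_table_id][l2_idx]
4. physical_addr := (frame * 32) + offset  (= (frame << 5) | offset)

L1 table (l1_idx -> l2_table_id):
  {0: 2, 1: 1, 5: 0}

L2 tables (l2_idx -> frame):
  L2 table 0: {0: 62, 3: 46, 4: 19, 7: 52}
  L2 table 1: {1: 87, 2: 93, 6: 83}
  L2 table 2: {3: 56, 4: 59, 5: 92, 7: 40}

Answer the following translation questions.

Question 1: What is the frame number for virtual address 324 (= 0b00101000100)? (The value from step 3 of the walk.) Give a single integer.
Answer: 93

Derivation:
vaddr = 324: l1_idx=1, l2_idx=2
L1[1] = 1; L2[1][2] = 93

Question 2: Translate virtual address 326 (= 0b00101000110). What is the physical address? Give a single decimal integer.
vaddr = 326 = 0b00101000110
Split: l1_idx=1, l2_idx=2, offset=6
L1[1] = 1
L2[1][2] = 93
paddr = 93 * 32 + 6 = 2982

Answer: 2982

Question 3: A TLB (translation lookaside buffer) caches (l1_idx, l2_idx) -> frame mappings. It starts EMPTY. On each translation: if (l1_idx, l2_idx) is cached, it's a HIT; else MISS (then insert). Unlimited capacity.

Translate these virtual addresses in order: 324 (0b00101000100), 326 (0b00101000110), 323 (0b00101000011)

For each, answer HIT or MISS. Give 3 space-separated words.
vaddr=324: (1,2) not in TLB -> MISS, insert
vaddr=326: (1,2) in TLB -> HIT
vaddr=323: (1,2) in TLB -> HIT

Answer: MISS HIT HIT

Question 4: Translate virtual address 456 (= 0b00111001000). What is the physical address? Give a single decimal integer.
Answer: 2664

Derivation:
vaddr = 456 = 0b00111001000
Split: l1_idx=1, l2_idx=6, offset=8
L1[1] = 1
L2[1][6] = 83
paddr = 83 * 32 + 8 = 2664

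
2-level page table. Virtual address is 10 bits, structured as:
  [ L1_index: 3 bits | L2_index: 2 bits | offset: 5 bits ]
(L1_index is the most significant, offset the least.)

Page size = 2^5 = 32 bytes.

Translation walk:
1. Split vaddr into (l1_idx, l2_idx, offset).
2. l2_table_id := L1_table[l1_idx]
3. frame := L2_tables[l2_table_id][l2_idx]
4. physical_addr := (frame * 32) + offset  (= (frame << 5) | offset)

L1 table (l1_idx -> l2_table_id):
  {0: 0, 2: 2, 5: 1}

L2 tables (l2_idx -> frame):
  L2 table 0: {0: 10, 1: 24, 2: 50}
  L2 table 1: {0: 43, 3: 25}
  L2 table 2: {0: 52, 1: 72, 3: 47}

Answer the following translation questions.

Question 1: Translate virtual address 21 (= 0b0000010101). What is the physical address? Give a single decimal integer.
vaddr = 21 = 0b0000010101
Split: l1_idx=0, l2_idx=0, offset=21
L1[0] = 0
L2[0][0] = 10
paddr = 10 * 32 + 21 = 341

Answer: 341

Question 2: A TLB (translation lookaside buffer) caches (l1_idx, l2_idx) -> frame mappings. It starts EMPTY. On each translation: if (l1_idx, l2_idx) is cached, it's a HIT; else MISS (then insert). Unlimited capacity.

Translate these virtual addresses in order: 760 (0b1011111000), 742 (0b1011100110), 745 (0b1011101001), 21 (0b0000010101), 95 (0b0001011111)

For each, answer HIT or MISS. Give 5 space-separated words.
vaddr=760: (5,3) not in TLB -> MISS, insert
vaddr=742: (5,3) in TLB -> HIT
vaddr=745: (5,3) in TLB -> HIT
vaddr=21: (0,0) not in TLB -> MISS, insert
vaddr=95: (0,2) not in TLB -> MISS, insert

Answer: MISS HIT HIT MISS MISS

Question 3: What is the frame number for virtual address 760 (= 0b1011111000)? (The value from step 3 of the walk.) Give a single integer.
Answer: 25

Derivation:
vaddr = 760: l1_idx=5, l2_idx=3
L1[5] = 1; L2[1][3] = 25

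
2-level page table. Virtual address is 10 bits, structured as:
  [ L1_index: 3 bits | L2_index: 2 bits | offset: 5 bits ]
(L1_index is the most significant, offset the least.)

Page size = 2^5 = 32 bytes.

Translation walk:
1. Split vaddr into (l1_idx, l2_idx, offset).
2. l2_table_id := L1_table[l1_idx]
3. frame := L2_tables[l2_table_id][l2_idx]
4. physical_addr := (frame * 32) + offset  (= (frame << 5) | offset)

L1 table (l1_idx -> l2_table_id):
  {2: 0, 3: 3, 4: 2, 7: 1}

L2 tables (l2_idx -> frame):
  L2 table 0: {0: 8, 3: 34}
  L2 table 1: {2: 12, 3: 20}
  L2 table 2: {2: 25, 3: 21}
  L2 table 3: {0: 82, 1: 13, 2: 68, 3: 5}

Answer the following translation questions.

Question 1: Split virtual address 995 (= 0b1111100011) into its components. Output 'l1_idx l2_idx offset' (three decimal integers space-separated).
Answer: 7 3 3

Derivation:
vaddr = 995 = 0b1111100011
  top 3 bits -> l1_idx = 7
  next 2 bits -> l2_idx = 3
  bottom 5 bits -> offset = 3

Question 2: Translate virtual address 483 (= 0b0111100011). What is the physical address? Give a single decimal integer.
vaddr = 483 = 0b0111100011
Split: l1_idx=3, l2_idx=3, offset=3
L1[3] = 3
L2[3][3] = 5
paddr = 5 * 32 + 3 = 163

Answer: 163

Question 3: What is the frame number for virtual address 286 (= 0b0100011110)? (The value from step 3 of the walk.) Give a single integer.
vaddr = 286: l1_idx=2, l2_idx=0
L1[2] = 0; L2[0][0] = 8

Answer: 8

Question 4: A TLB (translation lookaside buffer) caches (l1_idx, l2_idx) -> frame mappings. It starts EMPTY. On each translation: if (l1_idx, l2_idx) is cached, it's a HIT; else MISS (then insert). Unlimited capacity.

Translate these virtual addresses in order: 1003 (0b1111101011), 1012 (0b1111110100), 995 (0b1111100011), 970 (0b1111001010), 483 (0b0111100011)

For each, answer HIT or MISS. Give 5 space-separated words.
vaddr=1003: (7,3) not in TLB -> MISS, insert
vaddr=1012: (7,3) in TLB -> HIT
vaddr=995: (7,3) in TLB -> HIT
vaddr=970: (7,2) not in TLB -> MISS, insert
vaddr=483: (3,3) not in TLB -> MISS, insert

Answer: MISS HIT HIT MISS MISS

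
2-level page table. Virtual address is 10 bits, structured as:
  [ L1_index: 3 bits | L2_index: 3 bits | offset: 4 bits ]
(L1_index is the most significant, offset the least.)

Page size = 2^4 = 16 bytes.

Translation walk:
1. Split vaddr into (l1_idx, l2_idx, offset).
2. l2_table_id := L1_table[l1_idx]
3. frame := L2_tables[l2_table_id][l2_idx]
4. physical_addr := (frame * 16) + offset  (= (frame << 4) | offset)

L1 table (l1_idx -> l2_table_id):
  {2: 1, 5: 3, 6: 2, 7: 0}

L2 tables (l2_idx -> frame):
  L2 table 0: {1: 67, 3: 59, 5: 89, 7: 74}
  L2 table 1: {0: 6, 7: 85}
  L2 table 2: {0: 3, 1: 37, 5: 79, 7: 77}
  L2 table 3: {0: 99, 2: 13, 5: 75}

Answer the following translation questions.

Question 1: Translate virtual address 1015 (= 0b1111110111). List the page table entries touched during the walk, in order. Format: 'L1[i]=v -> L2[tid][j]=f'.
Answer: L1[7]=0 -> L2[0][7]=74

Derivation:
vaddr = 1015 = 0b1111110111
Split: l1_idx=7, l2_idx=7, offset=7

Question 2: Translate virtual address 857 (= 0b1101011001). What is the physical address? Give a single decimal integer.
vaddr = 857 = 0b1101011001
Split: l1_idx=6, l2_idx=5, offset=9
L1[6] = 2
L2[2][5] = 79
paddr = 79 * 16 + 9 = 1273

Answer: 1273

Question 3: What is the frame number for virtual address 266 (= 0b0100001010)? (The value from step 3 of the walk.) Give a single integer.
Answer: 6

Derivation:
vaddr = 266: l1_idx=2, l2_idx=0
L1[2] = 1; L2[1][0] = 6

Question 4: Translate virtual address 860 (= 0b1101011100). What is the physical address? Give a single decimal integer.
vaddr = 860 = 0b1101011100
Split: l1_idx=6, l2_idx=5, offset=12
L1[6] = 2
L2[2][5] = 79
paddr = 79 * 16 + 12 = 1276

Answer: 1276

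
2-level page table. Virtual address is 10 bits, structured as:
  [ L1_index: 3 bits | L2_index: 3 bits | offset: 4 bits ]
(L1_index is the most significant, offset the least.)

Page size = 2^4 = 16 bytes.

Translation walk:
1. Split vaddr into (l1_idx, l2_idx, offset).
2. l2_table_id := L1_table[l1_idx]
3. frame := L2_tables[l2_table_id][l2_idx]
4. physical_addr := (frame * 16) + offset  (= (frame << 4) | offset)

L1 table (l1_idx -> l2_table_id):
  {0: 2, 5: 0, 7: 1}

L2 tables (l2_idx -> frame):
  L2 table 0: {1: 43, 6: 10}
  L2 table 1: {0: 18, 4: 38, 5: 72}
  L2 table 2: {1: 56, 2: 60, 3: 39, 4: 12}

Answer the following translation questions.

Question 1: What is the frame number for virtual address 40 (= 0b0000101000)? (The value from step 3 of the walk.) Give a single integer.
vaddr = 40: l1_idx=0, l2_idx=2
L1[0] = 2; L2[2][2] = 60

Answer: 60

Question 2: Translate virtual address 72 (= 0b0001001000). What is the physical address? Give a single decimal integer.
vaddr = 72 = 0b0001001000
Split: l1_idx=0, l2_idx=4, offset=8
L1[0] = 2
L2[2][4] = 12
paddr = 12 * 16 + 8 = 200

Answer: 200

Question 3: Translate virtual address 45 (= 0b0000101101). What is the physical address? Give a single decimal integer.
vaddr = 45 = 0b0000101101
Split: l1_idx=0, l2_idx=2, offset=13
L1[0] = 2
L2[2][2] = 60
paddr = 60 * 16 + 13 = 973

Answer: 973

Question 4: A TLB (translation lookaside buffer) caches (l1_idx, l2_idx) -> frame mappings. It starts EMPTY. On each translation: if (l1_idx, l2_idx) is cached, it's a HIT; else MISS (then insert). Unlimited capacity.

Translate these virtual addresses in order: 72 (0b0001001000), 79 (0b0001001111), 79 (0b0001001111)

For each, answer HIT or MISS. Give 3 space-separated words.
vaddr=72: (0,4) not in TLB -> MISS, insert
vaddr=79: (0,4) in TLB -> HIT
vaddr=79: (0,4) in TLB -> HIT

Answer: MISS HIT HIT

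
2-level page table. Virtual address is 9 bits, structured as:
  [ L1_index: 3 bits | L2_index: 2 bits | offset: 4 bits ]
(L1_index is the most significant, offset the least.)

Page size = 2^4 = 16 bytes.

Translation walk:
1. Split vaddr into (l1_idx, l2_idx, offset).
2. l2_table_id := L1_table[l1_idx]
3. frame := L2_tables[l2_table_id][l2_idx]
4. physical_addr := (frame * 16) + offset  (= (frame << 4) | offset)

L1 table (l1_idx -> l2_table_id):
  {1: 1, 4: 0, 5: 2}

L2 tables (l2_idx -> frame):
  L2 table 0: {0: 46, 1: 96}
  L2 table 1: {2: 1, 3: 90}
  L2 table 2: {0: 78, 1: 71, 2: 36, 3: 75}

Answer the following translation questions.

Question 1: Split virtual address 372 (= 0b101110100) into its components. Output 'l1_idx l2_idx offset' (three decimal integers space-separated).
Answer: 5 3 4

Derivation:
vaddr = 372 = 0b101110100
  top 3 bits -> l1_idx = 5
  next 2 bits -> l2_idx = 3
  bottom 4 bits -> offset = 4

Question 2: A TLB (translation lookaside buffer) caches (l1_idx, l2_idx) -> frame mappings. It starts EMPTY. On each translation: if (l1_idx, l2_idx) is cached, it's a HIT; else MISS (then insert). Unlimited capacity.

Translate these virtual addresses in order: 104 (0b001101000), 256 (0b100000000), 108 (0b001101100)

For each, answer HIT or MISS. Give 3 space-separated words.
vaddr=104: (1,2) not in TLB -> MISS, insert
vaddr=256: (4,0) not in TLB -> MISS, insert
vaddr=108: (1,2) in TLB -> HIT

Answer: MISS MISS HIT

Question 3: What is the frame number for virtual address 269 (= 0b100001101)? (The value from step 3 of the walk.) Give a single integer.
Answer: 46

Derivation:
vaddr = 269: l1_idx=4, l2_idx=0
L1[4] = 0; L2[0][0] = 46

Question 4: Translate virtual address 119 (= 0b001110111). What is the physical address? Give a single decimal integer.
vaddr = 119 = 0b001110111
Split: l1_idx=1, l2_idx=3, offset=7
L1[1] = 1
L2[1][3] = 90
paddr = 90 * 16 + 7 = 1447

Answer: 1447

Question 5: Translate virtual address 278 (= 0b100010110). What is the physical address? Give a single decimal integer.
vaddr = 278 = 0b100010110
Split: l1_idx=4, l2_idx=1, offset=6
L1[4] = 0
L2[0][1] = 96
paddr = 96 * 16 + 6 = 1542

Answer: 1542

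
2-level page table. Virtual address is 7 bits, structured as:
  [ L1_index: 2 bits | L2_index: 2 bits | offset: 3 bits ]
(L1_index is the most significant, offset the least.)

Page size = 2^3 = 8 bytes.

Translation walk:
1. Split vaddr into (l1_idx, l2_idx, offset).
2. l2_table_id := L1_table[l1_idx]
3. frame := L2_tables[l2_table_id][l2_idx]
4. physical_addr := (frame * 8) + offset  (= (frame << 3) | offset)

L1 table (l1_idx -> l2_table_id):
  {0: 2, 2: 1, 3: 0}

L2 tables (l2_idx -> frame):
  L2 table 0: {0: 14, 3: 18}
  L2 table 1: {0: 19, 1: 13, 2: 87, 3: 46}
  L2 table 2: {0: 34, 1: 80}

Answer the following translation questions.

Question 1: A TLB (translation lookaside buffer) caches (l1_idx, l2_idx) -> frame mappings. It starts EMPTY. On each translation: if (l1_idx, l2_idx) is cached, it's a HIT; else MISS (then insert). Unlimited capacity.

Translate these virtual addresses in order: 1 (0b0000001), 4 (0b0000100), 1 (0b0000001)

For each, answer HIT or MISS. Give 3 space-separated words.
vaddr=1: (0,0) not in TLB -> MISS, insert
vaddr=4: (0,0) in TLB -> HIT
vaddr=1: (0,0) in TLB -> HIT

Answer: MISS HIT HIT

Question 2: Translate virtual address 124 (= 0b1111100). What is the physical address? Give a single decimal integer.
vaddr = 124 = 0b1111100
Split: l1_idx=3, l2_idx=3, offset=4
L1[3] = 0
L2[0][3] = 18
paddr = 18 * 8 + 4 = 148

Answer: 148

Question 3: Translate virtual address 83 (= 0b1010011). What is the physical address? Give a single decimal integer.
Answer: 699

Derivation:
vaddr = 83 = 0b1010011
Split: l1_idx=2, l2_idx=2, offset=3
L1[2] = 1
L2[1][2] = 87
paddr = 87 * 8 + 3 = 699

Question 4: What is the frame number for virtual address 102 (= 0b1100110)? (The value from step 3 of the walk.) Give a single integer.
vaddr = 102: l1_idx=3, l2_idx=0
L1[3] = 0; L2[0][0] = 14

Answer: 14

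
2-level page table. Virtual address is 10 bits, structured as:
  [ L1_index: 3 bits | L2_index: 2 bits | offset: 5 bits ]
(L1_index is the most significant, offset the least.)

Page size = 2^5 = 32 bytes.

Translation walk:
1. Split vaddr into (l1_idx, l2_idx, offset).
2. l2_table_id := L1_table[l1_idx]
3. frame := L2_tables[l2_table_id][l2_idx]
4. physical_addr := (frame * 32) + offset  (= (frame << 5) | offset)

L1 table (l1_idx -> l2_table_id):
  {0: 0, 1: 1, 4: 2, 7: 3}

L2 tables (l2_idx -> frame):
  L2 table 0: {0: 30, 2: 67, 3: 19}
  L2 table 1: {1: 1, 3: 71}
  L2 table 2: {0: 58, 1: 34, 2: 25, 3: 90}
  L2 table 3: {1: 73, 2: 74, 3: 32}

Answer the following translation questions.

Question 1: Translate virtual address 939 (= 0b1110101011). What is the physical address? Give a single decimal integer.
vaddr = 939 = 0b1110101011
Split: l1_idx=7, l2_idx=1, offset=11
L1[7] = 3
L2[3][1] = 73
paddr = 73 * 32 + 11 = 2347

Answer: 2347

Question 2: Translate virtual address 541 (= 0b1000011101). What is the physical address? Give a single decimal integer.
Answer: 1885

Derivation:
vaddr = 541 = 0b1000011101
Split: l1_idx=4, l2_idx=0, offset=29
L1[4] = 2
L2[2][0] = 58
paddr = 58 * 32 + 29 = 1885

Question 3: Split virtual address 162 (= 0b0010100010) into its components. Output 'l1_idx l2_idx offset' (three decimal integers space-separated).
vaddr = 162 = 0b0010100010
  top 3 bits -> l1_idx = 1
  next 2 bits -> l2_idx = 1
  bottom 5 bits -> offset = 2

Answer: 1 1 2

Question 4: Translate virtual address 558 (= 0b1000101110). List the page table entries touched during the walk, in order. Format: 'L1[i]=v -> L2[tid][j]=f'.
Answer: L1[4]=2 -> L2[2][1]=34

Derivation:
vaddr = 558 = 0b1000101110
Split: l1_idx=4, l2_idx=1, offset=14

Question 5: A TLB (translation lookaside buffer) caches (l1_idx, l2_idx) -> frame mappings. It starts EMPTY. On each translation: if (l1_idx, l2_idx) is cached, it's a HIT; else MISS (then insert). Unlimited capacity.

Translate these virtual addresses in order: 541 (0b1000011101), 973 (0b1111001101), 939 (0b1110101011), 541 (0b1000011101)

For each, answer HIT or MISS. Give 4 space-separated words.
Answer: MISS MISS MISS HIT

Derivation:
vaddr=541: (4,0) not in TLB -> MISS, insert
vaddr=973: (7,2) not in TLB -> MISS, insert
vaddr=939: (7,1) not in TLB -> MISS, insert
vaddr=541: (4,0) in TLB -> HIT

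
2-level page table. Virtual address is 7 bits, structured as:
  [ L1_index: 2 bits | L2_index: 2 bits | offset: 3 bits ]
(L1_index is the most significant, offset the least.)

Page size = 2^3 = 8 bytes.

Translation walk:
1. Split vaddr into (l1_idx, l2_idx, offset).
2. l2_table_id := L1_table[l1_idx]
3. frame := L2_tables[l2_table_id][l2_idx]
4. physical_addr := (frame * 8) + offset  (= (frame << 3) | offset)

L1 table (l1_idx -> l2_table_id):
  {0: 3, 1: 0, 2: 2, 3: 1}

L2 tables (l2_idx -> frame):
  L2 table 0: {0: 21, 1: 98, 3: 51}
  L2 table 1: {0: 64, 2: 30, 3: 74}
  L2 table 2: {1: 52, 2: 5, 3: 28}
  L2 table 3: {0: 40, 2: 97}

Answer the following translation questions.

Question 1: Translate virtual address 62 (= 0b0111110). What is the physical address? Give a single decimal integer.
vaddr = 62 = 0b0111110
Split: l1_idx=1, l2_idx=3, offset=6
L1[1] = 0
L2[0][3] = 51
paddr = 51 * 8 + 6 = 414

Answer: 414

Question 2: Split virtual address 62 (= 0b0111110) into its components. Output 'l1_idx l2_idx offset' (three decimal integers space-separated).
Answer: 1 3 6

Derivation:
vaddr = 62 = 0b0111110
  top 2 bits -> l1_idx = 1
  next 2 bits -> l2_idx = 3
  bottom 3 bits -> offset = 6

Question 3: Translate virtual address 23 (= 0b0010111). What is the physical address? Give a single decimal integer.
vaddr = 23 = 0b0010111
Split: l1_idx=0, l2_idx=2, offset=7
L1[0] = 3
L2[3][2] = 97
paddr = 97 * 8 + 7 = 783

Answer: 783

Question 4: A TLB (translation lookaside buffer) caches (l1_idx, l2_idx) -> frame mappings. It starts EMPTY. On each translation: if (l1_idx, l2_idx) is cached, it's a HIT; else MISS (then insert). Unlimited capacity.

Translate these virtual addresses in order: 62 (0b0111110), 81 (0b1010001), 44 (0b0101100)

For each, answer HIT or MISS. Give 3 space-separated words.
Answer: MISS MISS MISS

Derivation:
vaddr=62: (1,3) not in TLB -> MISS, insert
vaddr=81: (2,2) not in TLB -> MISS, insert
vaddr=44: (1,1) not in TLB -> MISS, insert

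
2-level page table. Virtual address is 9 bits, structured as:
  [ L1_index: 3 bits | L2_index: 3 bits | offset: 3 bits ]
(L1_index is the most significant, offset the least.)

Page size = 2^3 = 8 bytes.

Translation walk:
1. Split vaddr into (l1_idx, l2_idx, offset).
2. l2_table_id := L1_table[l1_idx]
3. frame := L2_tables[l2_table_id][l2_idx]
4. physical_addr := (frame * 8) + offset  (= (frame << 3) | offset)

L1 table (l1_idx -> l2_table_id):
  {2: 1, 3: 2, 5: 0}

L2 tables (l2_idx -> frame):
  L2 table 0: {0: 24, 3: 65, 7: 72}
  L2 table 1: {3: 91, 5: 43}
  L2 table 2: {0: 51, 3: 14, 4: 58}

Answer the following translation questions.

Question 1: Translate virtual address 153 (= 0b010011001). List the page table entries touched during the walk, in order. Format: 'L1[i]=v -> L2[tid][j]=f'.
vaddr = 153 = 0b010011001
Split: l1_idx=2, l2_idx=3, offset=1

Answer: L1[2]=1 -> L2[1][3]=91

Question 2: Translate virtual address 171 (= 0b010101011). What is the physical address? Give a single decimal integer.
vaddr = 171 = 0b010101011
Split: l1_idx=2, l2_idx=5, offset=3
L1[2] = 1
L2[1][5] = 43
paddr = 43 * 8 + 3 = 347

Answer: 347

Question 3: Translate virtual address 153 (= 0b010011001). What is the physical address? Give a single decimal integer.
Answer: 729

Derivation:
vaddr = 153 = 0b010011001
Split: l1_idx=2, l2_idx=3, offset=1
L1[2] = 1
L2[1][3] = 91
paddr = 91 * 8 + 1 = 729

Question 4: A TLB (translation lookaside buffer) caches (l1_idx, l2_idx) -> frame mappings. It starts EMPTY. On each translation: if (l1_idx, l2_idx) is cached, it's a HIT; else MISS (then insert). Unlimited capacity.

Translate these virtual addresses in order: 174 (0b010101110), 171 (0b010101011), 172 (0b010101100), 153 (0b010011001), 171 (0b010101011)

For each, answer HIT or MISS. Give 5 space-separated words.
Answer: MISS HIT HIT MISS HIT

Derivation:
vaddr=174: (2,5) not in TLB -> MISS, insert
vaddr=171: (2,5) in TLB -> HIT
vaddr=172: (2,5) in TLB -> HIT
vaddr=153: (2,3) not in TLB -> MISS, insert
vaddr=171: (2,5) in TLB -> HIT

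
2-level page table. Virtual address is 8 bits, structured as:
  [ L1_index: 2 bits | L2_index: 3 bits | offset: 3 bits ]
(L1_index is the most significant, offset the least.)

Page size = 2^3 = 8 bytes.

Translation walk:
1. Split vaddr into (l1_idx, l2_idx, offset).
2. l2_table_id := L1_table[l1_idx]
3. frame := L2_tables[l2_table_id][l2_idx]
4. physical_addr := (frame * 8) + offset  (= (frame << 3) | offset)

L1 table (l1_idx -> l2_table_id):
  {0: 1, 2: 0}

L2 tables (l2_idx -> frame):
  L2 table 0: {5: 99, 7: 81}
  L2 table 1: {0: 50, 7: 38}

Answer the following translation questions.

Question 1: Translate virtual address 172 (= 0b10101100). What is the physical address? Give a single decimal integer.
vaddr = 172 = 0b10101100
Split: l1_idx=2, l2_idx=5, offset=4
L1[2] = 0
L2[0][5] = 99
paddr = 99 * 8 + 4 = 796

Answer: 796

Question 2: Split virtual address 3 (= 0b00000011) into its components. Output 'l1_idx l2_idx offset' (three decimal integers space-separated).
vaddr = 3 = 0b00000011
  top 2 bits -> l1_idx = 0
  next 3 bits -> l2_idx = 0
  bottom 3 bits -> offset = 3

Answer: 0 0 3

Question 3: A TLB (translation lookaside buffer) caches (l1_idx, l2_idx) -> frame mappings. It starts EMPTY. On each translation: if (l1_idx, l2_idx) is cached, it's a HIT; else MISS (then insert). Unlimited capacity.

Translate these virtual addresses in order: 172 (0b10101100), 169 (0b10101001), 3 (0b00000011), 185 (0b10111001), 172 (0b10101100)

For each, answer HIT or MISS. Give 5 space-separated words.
Answer: MISS HIT MISS MISS HIT

Derivation:
vaddr=172: (2,5) not in TLB -> MISS, insert
vaddr=169: (2,5) in TLB -> HIT
vaddr=3: (0,0) not in TLB -> MISS, insert
vaddr=185: (2,7) not in TLB -> MISS, insert
vaddr=172: (2,5) in TLB -> HIT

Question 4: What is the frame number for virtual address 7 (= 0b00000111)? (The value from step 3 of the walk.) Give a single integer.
vaddr = 7: l1_idx=0, l2_idx=0
L1[0] = 1; L2[1][0] = 50

Answer: 50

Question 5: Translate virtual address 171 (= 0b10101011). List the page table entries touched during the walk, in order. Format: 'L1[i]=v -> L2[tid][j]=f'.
vaddr = 171 = 0b10101011
Split: l1_idx=2, l2_idx=5, offset=3

Answer: L1[2]=0 -> L2[0][5]=99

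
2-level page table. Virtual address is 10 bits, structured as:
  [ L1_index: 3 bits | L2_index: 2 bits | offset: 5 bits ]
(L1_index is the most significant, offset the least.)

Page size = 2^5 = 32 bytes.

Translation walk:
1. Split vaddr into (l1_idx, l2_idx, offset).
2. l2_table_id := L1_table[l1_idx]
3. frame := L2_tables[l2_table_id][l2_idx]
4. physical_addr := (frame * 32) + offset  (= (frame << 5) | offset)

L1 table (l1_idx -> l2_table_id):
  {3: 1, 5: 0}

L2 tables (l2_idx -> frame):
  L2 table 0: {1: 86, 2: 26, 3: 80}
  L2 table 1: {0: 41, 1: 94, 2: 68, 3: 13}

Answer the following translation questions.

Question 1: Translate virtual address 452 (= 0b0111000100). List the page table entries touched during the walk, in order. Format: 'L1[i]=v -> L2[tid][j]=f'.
vaddr = 452 = 0b0111000100
Split: l1_idx=3, l2_idx=2, offset=4

Answer: L1[3]=1 -> L2[1][2]=68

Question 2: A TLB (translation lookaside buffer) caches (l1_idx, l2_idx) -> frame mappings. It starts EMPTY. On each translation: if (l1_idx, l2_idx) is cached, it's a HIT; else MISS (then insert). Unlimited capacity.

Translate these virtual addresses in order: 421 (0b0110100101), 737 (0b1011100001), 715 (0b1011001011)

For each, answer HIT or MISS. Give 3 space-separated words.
Answer: MISS MISS MISS

Derivation:
vaddr=421: (3,1) not in TLB -> MISS, insert
vaddr=737: (5,3) not in TLB -> MISS, insert
vaddr=715: (5,2) not in TLB -> MISS, insert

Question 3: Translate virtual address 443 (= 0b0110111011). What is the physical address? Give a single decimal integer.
vaddr = 443 = 0b0110111011
Split: l1_idx=3, l2_idx=1, offset=27
L1[3] = 1
L2[1][1] = 94
paddr = 94 * 32 + 27 = 3035

Answer: 3035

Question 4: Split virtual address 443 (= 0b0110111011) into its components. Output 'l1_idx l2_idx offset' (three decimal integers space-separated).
vaddr = 443 = 0b0110111011
  top 3 bits -> l1_idx = 3
  next 2 bits -> l2_idx = 1
  bottom 5 bits -> offset = 27

Answer: 3 1 27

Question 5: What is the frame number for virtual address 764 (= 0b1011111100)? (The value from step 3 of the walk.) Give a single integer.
Answer: 80

Derivation:
vaddr = 764: l1_idx=5, l2_idx=3
L1[5] = 0; L2[0][3] = 80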